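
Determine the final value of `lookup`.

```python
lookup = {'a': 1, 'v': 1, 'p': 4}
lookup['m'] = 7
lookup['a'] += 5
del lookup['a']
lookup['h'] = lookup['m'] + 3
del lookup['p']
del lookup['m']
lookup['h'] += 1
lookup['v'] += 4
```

{'v': 5, 'h': 11}

lookup['m'] = 7 → {'a': 1, 'v': 1, 'p': 4, 'm': 7}
lookup['a'] = 1+5 = 6 → {'a': 6, 'v': 1, 'p': 4, 'm': 7}
del 'a' → {'v': 1, 'p': 4, 'm': 7}
lookup['h'] = lookup['m']+3 = 10 → {'v': 1, 'p': 4, 'm': 7, 'h': 10}
del 'p' → {'v': 1, 'm': 7, 'h': 10}
del 'm' → {'v': 1, 'h': 10}
lookup['h'] = 10+1 = 11 → {'v': 1, 'h': 11}
lookup['v'] = 1+4 = 5 → {'v': 5, 'h': 11}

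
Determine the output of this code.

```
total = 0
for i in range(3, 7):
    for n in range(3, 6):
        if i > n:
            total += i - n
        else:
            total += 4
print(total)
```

i=3,n=3: not 3>3, total = 0+4 = 4
i=3,n=4: not 3>4, total = 4+4 = 8
i=3,n=5: not 3>5, total = 8+4 = 12
i=4,n=3: 4>3, total = 12+1 = 13
i=4,n=4: not 4>4, total = 13+4 = 17
i=4,n=5: not 4>5, total = 17+4 = 21
i=5,n=3: 5>3, total = 21+2 = 23
i=5,n=4: 5>4, total = 23+1 = 24
i=5,n=5: not 5>5, total = 24+4 = 28
i=6,n=3: 6>3, total = 28+3 = 31
i=6,n=4: 6>4, total = 31+2 = 33
i=6,n=5: 6>5, total = 33+1 = 34

34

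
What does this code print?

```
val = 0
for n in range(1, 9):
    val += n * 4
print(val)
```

144

n=1: val = 0+1*4 = 4
n=2: val = 4+2*4 = 12
n=3: val = 12+3*4 = 24
n=4: val = 24+4*4 = 40
n=5: val = 40+5*4 = 60
n=6: val = 60+6*4 = 84
n=7: val = 84+7*4 = 112
n=8: val = 112+8*4 = 144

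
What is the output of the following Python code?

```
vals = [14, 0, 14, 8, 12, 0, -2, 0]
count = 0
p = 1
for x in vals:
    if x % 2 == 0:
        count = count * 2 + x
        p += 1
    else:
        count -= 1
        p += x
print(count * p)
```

x=14: even, count = 0*2+14 = 14; p=2
x=0: even, count = 14*2+0 = 28; p=3
x=14: even, count = 28*2+14 = 70; p=4
x=8: even, count = 70*2+8 = 148; p=5
x=12: even, count = 148*2+12 = 308; p=6
x=0: even, count = 308*2+0 = 616; p=7
x=-2: even, count = 616*2+(-2) = 1230; p=8
x=0: even, count = 1230*2+0 = 2460; p=9
count*p = 2460*9 = 22140

22140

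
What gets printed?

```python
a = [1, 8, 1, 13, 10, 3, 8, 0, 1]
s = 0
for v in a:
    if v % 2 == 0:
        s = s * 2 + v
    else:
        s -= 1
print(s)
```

83

v=1: not even, s = 0-1 = -1
v=8: even, s = (-1)*2+8 = 6
v=1: not even, s = 6-1 = 5
v=13: not even, s = 5-1 = 4
v=10: even, s = 4*2+10 = 18
v=3: not even, s = 18-1 = 17
v=8: even, s = 17*2+8 = 42
v=0: even, s = 42*2+0 = 84
v=1: not even, s = 84-1 = 83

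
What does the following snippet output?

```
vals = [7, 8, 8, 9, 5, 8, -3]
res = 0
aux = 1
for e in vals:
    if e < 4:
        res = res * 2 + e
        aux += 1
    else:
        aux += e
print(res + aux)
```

44

e=7: not <4; aux=8
e=8: not <4; aux=16
e=8: not <4; aux=24
e=9: not <4; aux=33
e=5: not <4; aux=38
e=8: not <4; aux=46
e=-3: <4, res = 0*2+(-3) = -3; aux=47
res+aux = (-3)+47 = 44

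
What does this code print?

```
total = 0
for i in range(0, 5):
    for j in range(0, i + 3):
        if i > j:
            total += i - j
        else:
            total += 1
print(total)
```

i=0,j=0: not 0>0, total = 0+1 = 1
i=0,j=1: not 0>1, total = 1+1 = 2
i=0,j=2: not 0>2, total = 2+1 = 3
i=1,j=0: 1>0, total = 3+1 = 4
i=1,j=1: not 1>1, total = 4+1 = 5
i=1,j=2: not 1>2, total = 5+1 = 6
i=1,j=3: not 1>3, total = 6+1 = 7
i=2,j=0: 2>0, total = 7+2 = 9
i=2,j=1: 2>1, total = 9+1 = 10
i=2,j=2: not 2>2, total = 10+1 = 11
i=2,j=3: not 2>3, total = 11+1 = 12
i=2,j=4: not 2>4, total = 12+1 = 13
i=3,j=0: 3>0, total = 13+3 = 16
i=3,j=1: 3>1, total = 16+2 = 18
i=3,j=2: 3>2, total = 18+1 = 19
i=3,j=3: not 3>3, total = 19+1 = 20
i=3,j=4: not 3>4, total = 20+1 = 21
i=3,j=5: not 3>5, total = 21+1 = 22
i=4,j=0: 4>0, total = 22+4 = 26
i=4,j=1: 4>1, total = 26+3 = 29
i=4,j=2: 4>2, total = 29+2 = 31
i=4,j=3: 4>3, total = 31+1 = 32
i=4,j=4: not 4>4, total = 32+1 = 33
i=4,j=5: not 4>5, total = 33+1 = 34
i=4,j=6: not 4>6, total = 34+1 = 35

35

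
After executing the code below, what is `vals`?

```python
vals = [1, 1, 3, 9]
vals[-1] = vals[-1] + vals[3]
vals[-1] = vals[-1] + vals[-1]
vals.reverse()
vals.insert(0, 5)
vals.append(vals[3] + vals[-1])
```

vals[-1] = vals[-1]+vals[3] = 9+9 = 18 → [1, 1, 3, 18]
vals[-1] = vals[-1]+vals[-1] = 18+18 = 36 → [1, 1, 3, 36]
reverse → [36, 3, 1, 1]
insert 5 at 0 → [5, 36, 3, 1, 1]
append vals[3]+vals[-1] = 1+1 = 2 → [5, 36, 3, 1, 1, 2]

[5, 36, 3, 1, 1, 2]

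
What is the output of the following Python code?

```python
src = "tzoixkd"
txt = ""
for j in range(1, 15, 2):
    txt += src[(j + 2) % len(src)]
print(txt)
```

iktoxdz

j=1: add src[3]='i' → 'i'
j=3: add src[5]='k' → 'ik'
j=5: add src[0]='t' → 'ikt'
j=7: add src[2]='o' → 'ikto'
j=9: add src[4]='x' → 'iktox'
j=11: add src[6]='d' → 'iktoxd'
j=13: add src[1]='z' → 'iktoxdz'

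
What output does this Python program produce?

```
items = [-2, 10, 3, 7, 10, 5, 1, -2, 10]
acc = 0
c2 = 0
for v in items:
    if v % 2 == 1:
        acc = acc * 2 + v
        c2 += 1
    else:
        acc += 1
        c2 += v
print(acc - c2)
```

71

v=-2: not odd, acc = 0+1 = 1; c2=-2
v=10: not odd, acc = 1+1 = 2; c2=8
v=3: odd, acc = 2*2+3 = 7; c2=9
v=7: odd, acc = 7*2+7 = 21; c2=10
v=10: not odd, acc = 21+1 = 22; c2=20
v=5: odd, acc = 22*2+5 = 49; c2=21
v=1: odd, acc = 49*2+1 = 99; c2=22
v=-2: not odd, acc = 99+1 = 100; c2=20
v=10: not odd, acc = 100+1 = 101; c2=30
acc-c2 = 101-30 = 71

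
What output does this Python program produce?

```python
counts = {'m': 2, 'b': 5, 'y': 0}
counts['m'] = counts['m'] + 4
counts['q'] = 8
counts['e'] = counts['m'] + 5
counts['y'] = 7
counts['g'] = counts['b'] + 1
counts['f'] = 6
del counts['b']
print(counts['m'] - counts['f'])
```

0

counts['m'] = counts['m']+4 = 6 → {'m': 6, 'b': 5, 'y': 0}
counts['q'] = 8 → {'m': 6, 'b': 5, 'y': 0, 'q': 8}
counts['e'] = counts['m']+5 = 11 → {'m': 6, 'b': 5, 'y': 0, 'q': 8, 'e': 11}
counts['y'] = 7 → {'m': 6, 'b': 5, 'y': 7, 'q': 8, 'e': 11}
counts['g'] = counts['b']+1 = 6 → {'m': 6, 'b': 5, 'y': 7, 'q': 8, 'e': 11, 'g': 6}
counts['f'] = 6 → {'m': 6, 'b': 5, 'y': 7, 'q': 8, 'e': 11, 'g': 6, 'f': 6}
del 'b' → {'m': 6, 'y': 7, 'q': 8, 'e': 11, 'g': 6, 'f': 6}
counts['m']-counts['f'] = 6-6 = 0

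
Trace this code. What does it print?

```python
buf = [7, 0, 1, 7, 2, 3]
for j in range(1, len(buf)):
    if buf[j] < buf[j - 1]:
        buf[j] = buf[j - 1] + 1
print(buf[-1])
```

12

j=1: 0<7, buf[1] = 7+1 = 8 → [7, 8, 1, 7, 2, 3]
j=2: 1<8, buf[2] = 8+1 = 9 → [7, 8, 9, 7, 2, 3]
j=3: 7<9, buf[3] = 9+1 = 10 → [7, 8, 9, 10, 2, 3]
j=4: 2<10, buf[4] = 10+1 = 11 → [7, 8, 9, 10, 11, 3]
j=5: 3<11, buf[5] = 11+1 = 12 → [7, 8, 9, 10, 11, 12]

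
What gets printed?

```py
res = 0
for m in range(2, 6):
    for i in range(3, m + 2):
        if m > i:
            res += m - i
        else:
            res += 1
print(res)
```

11

m=2,i=3: not 2>3, res = 0+1 = 1
m=3,i=3: not 3>3, res = 1+1 = 2
m=3,i=4: not 3>4, res = 2+1 = 3
m=4,i=3: 4>3, res = 3+1 = 4
m=4,i=4: not 4>4, res = 4+1 = 5
m=4,i=5: not 4>5, res = 5+1 = 6
m=5,i=3: 5>3, res = 6+2 = 8
m=5,i=4: 5>4, res = 8+1 = 9
m=5,i=5: not 5>5, res = 9+1 = 10
m=5,i=6: not 5>6, res = 10+1 = 11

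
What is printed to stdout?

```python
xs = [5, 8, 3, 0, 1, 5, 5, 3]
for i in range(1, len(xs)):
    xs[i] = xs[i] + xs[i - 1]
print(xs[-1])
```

30

i=1: xs[1] = 8+5 = 13 → [5, 13, 3, 0, 1, 5, 5, 3]
i=2: xs[2] = 3+13 = 16 → [5, 13, 16, 0, 1, 5, 5, 3]
i=3: xs[3] = 0+16 = 16 → [5, 13, 16, 16, 1, 5, 5, 3]
i=4: xs[4] = 1+16 = 17 → [5, 13, 16, 16, 17, 5, 5, 3]
i=5: xs[5] = 5+17 = 22 → [5, 13, 16, 16, 17, 22, 5, 3]
i=6: xs[6] = 5+22 = 27 → [5, 13, 16, 16, 17, 22, 27, 3]
i=7: xs[7] = 3+27 = 30 → [5, 13, 16, 16, 17, 22, 27, 30]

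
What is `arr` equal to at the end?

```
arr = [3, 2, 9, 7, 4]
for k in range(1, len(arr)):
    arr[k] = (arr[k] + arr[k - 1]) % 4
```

[3, 1, 2, 1, 1]

k=1: arr[1] = (2+3)%4 = 1 → [3, 1, 9, 7, 4]
k=2: arr[2] = (9+1)%4 = 2 → [3, 1, 2, 7, 4]
k=3: arr[3] = (7+2)%4 = 1 → [3, 1, 2, 1, 4]
k=4: arr[4] = (4+1)%4 = 1 → [3, 1, 2, 1, 1]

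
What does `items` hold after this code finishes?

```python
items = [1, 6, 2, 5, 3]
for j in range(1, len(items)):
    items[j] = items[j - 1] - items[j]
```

[1, -5, -7, -12, -15]

j=1: items[1] = 1-6 = -5 → [1, -5, 2, 5, 3]
j=2: items[2] = (-5)-2 = -7 → [1, -5, -7, 5, 3]
j=3: items[3] = (-7)-5 = -12 → [1, -5, -7, -12, 3]
j=4: items[4] = (-12)-3 = -15 → [1, -5, -7, -12, -15]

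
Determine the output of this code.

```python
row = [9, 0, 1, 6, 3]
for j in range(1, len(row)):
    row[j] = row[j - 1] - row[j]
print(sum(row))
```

27

j=1: row[1] = 9-0 = 9 → [9, 9, 1, 6, 3]
j=2: row[2] = 9-1 = 8 → [9, 9, 8, 6, 3]
j=3: row[3] = 8-6 = 2 → [9, 9, 8, 2, 3]
j=4: row[4] = 2-3 = -1 → [9, 9, 8, 2, -1]
sum = 27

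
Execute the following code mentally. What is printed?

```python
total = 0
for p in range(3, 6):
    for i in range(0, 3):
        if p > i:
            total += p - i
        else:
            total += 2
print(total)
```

p=3,i=0: 3>0, total = 0+3 = 3
p=3,i=1: 3>1, total = 3+2 = 5
p=3,i=2: 3>2, total = 5+1 = 6
p=4,i=0: 4>0, total = 6+4 = 10
p=4,i=1: 4>1, total = 10+3 = 13
p=4,i=2: 4>2, total = 13+2 = 15
p=5,i=0: 5>0, total = 15+5 = 20
p=5,i=1: 5>1, total = 20+4 = 24
p=5,i=2: 5>2, total = 24+3 = 27

27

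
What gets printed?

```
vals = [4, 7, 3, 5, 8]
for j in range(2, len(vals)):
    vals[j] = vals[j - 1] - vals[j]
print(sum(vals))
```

5

j=2: vals[2] = 7-3 = 4 → [4, 7, 4, 5, 8]
j=3: vals[3] = 4-5 = -1 → [4, 7, 4, -1, 8]
j=4: vals[4] = (-1)-8 = -9 → [4, 7, 4, -1, -9]
sum = 5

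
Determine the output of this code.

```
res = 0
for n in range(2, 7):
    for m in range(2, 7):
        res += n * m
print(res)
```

400

n=2,m=2: res = 0+4 = 4
n=2,m=3: res = 4+6 = 10
n=2,m=4: res = 10+8 = 18
n=2,m=5: res = 18+10 = 28
n=2,m=6: res = 28+12 = 40
n=3,m=2: res = 40+6 = 46
n=3,m=3: res = 46+9 = 55
n=3,m=4: res = 55+12 = 67
n=3,m=5: res = 67+15 = 82
n=3,m=6: res = 82+18 = 100
n=4,m=2: res = 100+8 = 108
n=4,m=3: res = 108+12 = 120
n=4,m=4: res = 120+16 = 136
n=4,m=5: res = 136+20 = 156
n=4,m=6: res = 156+24 = 180
n=5,m=2: res = 180+10 = 190
n=5,m=3: res = 190+15 = 205
n=5,m=4: res = 205+20 = 225
n=5,m=5: res = 225+25 = 250
n=5,m=6: res = 250+30 = 280
n=6,m=2: res = 280+12 = 292
n=6,m=3: res = 292+18 = 310
n=6,m=4: res = 310+24 = 334
n=6,m=5: res = 334+30 = 364
n=6,m=6: res = 364+36 = 400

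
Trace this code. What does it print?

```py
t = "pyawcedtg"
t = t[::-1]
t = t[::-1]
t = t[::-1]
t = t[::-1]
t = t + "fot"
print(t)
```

reverse → 'gtdecwayp'
reverse → 'pyawcedtg'
reverse → 'gtdecwayp'
reverse → 'pyawcedtg'
+ 'fot' → 'pyawcedtgfot'

pyawcedtgfot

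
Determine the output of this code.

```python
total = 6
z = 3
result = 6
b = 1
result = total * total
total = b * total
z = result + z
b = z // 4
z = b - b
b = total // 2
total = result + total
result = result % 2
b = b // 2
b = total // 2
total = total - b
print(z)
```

0

result = 6*6 = 36
total = 1*6 = 6
z = 36+3 = 39
b = 39//4 = 9
z = 9-9 = 0
b = 6//2 = 3
total = 36+6 = 42
result = 36%2 = 0
b = 3//2 = 1
b = 42//2 = 21
total = 42-21 = 21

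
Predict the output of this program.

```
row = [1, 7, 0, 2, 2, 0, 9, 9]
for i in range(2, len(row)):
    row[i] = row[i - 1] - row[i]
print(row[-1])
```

i=2: row[2] = 7-0 = 7 → [1, 7, 7, 2, 2, 0, 9, 9]
i=3: row[3] = 7-2 = 5 → [1, 7, 7, 5, 2, 0, 9, 9]
i=4: row[4] = 5-2 = 3 → [1, 7, 7, 5, 3, 0, 9, 9]
i=5: row[5] = 3-0 = 3 → [1, 7, 7, 5, 3, 3, 9, 9]
i=6: row[6] = 3-9 = -6 → [1, 7, 7, 5, 3, 3, -6, 9]
i=7: row[7] = (-6)-9 = -15 → [1, 7, 7, 5, 3, 3, -6, -15]

-15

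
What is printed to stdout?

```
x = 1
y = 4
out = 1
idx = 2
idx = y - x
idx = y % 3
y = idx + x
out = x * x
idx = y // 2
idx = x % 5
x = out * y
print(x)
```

idx = 4-1 = 3
idx = 4%3 = 1
y = 1+1 = 2
out = 1*1 = 1
idx = 2//2 = 1
idx = 1%5 = 1
x = 1*2 = 2

2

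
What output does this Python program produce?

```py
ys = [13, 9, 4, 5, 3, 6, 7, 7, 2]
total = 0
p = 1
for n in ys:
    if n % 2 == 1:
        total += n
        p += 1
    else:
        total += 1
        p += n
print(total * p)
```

n=13: odd, total = 0+13 = 13; p=2
n=9: odd, total = 13+9 = 22; p=3
n=4: not odd, total = 22+1 = 23; p=7
n=5: odd, total = 23+5 = 28; p=8
n=3: odd, total = 28+3 = 31; p=9
n=6: not odd, total = 31+1 = 32; p=15
n=7: odd, total = 32+7 = 39; p=16
n=7: odd, total = 39+7 = 46; p=17
n=2: not odd, total = 46+1 = 47; p=19
total*p = 47*19 = 893

893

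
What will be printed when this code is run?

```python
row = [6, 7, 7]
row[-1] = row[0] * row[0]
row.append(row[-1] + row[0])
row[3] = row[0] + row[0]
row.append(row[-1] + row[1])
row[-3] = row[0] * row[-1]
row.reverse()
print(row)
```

[19, 12, 114, 7, 6]

row[-1] = row[0]*row[0] = 6*6 = 36 → [6, 7, 36]
append row[-1]+row[0] = 36+6 = 42 → [6, 7, 36, 42]
row[3] = row[0]+row[0] = 6+6 = 12 → [6, 7, 36, 12]
append row[-1]+row[1] = 12+7 = 19 → [6, 7, 36, 12, 19]
row[-3] = row[0]*row[-1] = 6*19 = 114 → [6, 7, 114, 12, 19]
reverse → [19, 12, 114, 7, 6]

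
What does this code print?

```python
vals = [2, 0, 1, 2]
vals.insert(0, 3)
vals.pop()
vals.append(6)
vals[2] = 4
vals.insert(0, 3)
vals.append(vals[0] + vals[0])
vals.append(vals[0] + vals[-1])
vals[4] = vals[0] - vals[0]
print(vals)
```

insert 3 at 0 → [3, 2, 0, 1, 2]
pop() removes 2 → [3, 2, 0, 1]
append 6 → [3, 2, 0, 1, 6]
vals[2] = 4 → [3, 2, 4, 1, 6]
insert 3 at 0 → [3, 3, 2, 4, 1, 6]
append vals[0]+vals[0] = 3+3 = 6 → [3, 3, 2, 4, 1, 6, 6]
append vals[0]+vals[-1] = 3+6 = 9 → [3, 3, 2, 4, 1, 6, 6, 9]
vals[4] = vals[0]-vals[0] = 3-3 = 0 → [3, 3, 2, 4, 0, 6, 6, 9]

[3, 3, 2, 4, 0, 6, 6, 9]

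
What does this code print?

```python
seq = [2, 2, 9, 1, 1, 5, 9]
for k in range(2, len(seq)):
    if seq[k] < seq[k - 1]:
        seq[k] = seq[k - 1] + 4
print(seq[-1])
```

25

k=2: 9>=2, unchanged → [2, 2, 9, 1, 1, 5, 9]
k=3: 1<9, seq[3] = 9+4 = 13 → [2, 2, 9, 13, 1, 5, 9]
k=4: 1<13, seq[4] = 13+4 = 17 → [2, 2, 9, 13, 17, 5, 9]
k=5: 5<17, seq[5] = 17+4 = 21 → [2, 2, 9, 13, 17, 21, 9]
k=6: 9<21, seq[6] = 21+4 = 25 → [2, 2, 9, 13, 17, 21, 25]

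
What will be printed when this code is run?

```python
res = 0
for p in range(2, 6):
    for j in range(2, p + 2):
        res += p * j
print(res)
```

p=2,j=2: res = 0+4 = 4
p=2,j=3: res = 4+6 = 10
p=3,j=2: res = 10+6 = 16
p=3,j=3: res = 16+9 = 25
p=3,j=4: res = 25+12 = 37
p=4,j=2: res = 37+8 = 45
p=4,j=3: res = 45+12 = 57
p=4,j=4: res = 57+16 = 73
p=4,j=5: res = 73+20 = 93
p=5,j=2: res = 93+10 = 103
p=5,j=3: res = 103+15 = 118
p=5,j=4: res = 118+20 = 138
p=5,j=5: res = 138+25 = 163
p=5,j=6: res = 163+30 = 193

193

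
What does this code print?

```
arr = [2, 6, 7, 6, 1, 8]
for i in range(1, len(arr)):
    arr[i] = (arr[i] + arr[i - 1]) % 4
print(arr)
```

i=1: arr[1] = (6+2)%4 = 0 → [2, 0, 7, 6, 1, 8]
i=2: arr[2] = (7+0)%4 = 3 → [2, 0, 3, 6, 1, 8]
i=3: arr[3] = (6+3)%4 = 1 → [2, 0, 3, 1, 1, 8]
i=4: arr[4] = (1+1)%4 = 2 → [2, 0, 3, 1, 2, 8]
i=5: arr[5] = (8+2)%4 = 2 → [2, 0, 3, 1, 2, 2]

[2, 0, 3, 1, 2, 2]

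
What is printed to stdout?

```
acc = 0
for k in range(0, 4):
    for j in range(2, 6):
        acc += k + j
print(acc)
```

80

k=0,j=2: acc = 0+2 = 2
k=0,j=3: acc = 2+3 = 5
k=0,j=4: acc = 5+4 = 9
k=0,j=5: acc = 9+5 = 14
k=1,j=2: acc = 14+3 = 17
k=1,j=3: acc = 17+4 = 21
k=1,j=4: acc = 21+5 = 26
k=1,j=5: acc = 26+6 = 32
k=2,j=2: acc = 32+4 = 36
k=2,j=3: acc = 36+5 = 41
k=2,j=4: acc = 41+6 = 47
k=2,j=5: acc = 47+7 = 54
k=3,j=2: acc = 54+5 = 59
k=3,j=3: acc = 59+6 = 65
k=3,j=4: acc = 65+7 = 72
k=3,j=5: acc = 72+8 = 80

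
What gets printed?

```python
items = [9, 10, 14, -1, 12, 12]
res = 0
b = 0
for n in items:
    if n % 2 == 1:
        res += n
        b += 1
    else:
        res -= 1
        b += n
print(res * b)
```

n=9: odd, res = 0+9 = 9; b=1
n=10: not odd, res = 9-1 = 8; b=11
n=14: not odd, res = 8-1 = 7; b=25
n=-1: odd, res = 7+(-1) = 6; b=26
n=12: not odd, res = 6-1 = 5; b=38
n=12: not odd, res = 5-1 = 4; b=50
res*b = 4*50 = 200

200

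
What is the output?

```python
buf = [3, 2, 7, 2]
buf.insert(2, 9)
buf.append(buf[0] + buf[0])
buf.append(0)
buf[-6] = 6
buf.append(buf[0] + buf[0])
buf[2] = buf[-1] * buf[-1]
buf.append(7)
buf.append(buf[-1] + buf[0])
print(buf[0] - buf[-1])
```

-7

insert 9 at 2 → [3, 2, 9, 7, 2]
append buf[0]+buf[0] = 3+3 = 6 → [3, 2, 9, 7, 2, 6]
append 0 → [3, 2, 9, 7, 2, 6, 0]
buf[-6] = 6 → [3, 6, 9, 7, 2, 6, 0]
append buf[0]+buf[0] = 3+3 = 6 → [3, 6, 9, 7, 2, 6, 0, 6]
buf[2] = buf[-1]*buf[-1] = 6*6 = 36 → [3, 6, 36, 7, 2, 6, 0, 6]
append 7 → [3, 6, 36, 7, 2, 6, 0, 6, 7]
append buf[-1]+buf[0] = 7+3 = 10 → [3, 6, 36, 7, 2, 6, 0, 6, 7, 10]
buf[0]-buf[-1] = 3-10 = -7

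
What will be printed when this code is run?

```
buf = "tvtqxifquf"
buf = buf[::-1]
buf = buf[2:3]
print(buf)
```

q

reverse → 'fuqfixqtvt'
slice [2:3] → 'q'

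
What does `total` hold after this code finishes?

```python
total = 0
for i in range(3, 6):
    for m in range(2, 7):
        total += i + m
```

i=3,m=2: total = 0+5 = 5
i=3,m=3: total = 5+6 = 11
i=3,m=4: total = 11+7 = 18
i=3,m=5: total = 18+8 = 26
i=3,m=6: total = 26+9 = 35
i=4,m=2: total = 35+6 = 41
i=4,m=3: total = 41+7 = 48
i=4,m=4: total = 48+8 = 56
i=4,m=5: total = 56+9 = 65
i=4,m=6: total = 65+10 = 75
i=5,m=2: total = 75+7 = 82
i=5,m=3: total = 82+8 = 90
i=5,m=4: total = 90+9 = 99
i=5,m=5: total = 99+10 = 109
i=5,m=6: total = 109+11 = 120

120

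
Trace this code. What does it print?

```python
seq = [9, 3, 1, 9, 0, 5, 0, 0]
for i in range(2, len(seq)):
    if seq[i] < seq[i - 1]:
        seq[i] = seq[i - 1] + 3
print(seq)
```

[9, 3, 6, 9, 12, 15, 18, 21]

i=2: 1<3, seq[2] = 3+3 = 6 → [9, 3, 6, 9, 0, 5, 0, 0]
i=3: 9>=6, unchanged → [9, 3, 6, 9, 0, 5, 0, 0]
i=4: 0<9, seq[4] = 9+3 = 12 → [9, 3, 6, 9, 12, 5, 0, 0]
i=5: 5<12, seq[5] = 12+3 = 15 → [9, 3, 6, 9, 12, 15, 0, 0]
i=6: 0<15, seq[6] = 15+3 = 18 → [9, 3, 6, 9, 12, 15, 18, 0]
i=7: 0<18, seq[7] = 18+3 = 21 → [9, 3, 6, 9, 12, 15, 18, 21]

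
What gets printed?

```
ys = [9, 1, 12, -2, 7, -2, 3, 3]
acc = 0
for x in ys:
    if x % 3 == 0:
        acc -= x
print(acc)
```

x=9: %3==0, acc = 0-9 = -9
x=1: not %3==0
x=12: %3==0, acc = (-9)-12 = -21
x=-2: not %3==0
x=7: not %3==0
x=-2: not %3==0
x=3: %3==0, acc = (-21)-3 = -24
x=3: %3==0, acc = (-24)-3 = -27

-27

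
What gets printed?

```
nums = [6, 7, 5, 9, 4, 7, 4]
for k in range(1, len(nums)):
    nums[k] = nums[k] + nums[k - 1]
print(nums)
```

[6, 13, 18, 27, 31, 38, 42]

k=1: nums[1] = 7+6 = 13 → [6, 13, 5, 9, 4, 7, 4]
k=2: nums[2] = 5+13 = 18 → [6, 13, 18, 9, 4, 7, 4]
k=3: nums[3] = 9+18 = 27 → [6, 13, 18, 27, 4, 7, 4]
k=4: nums[4] = 4+27 = 31 → [6, 13, 18, 27, 31, 7, 4]
k=5: nums[5] = 7+31 = 38 → [6, 13, 18, 27, 31, 38, 4]
k=6: nums[6] = 4+38 = 42 → [6, 13, 18, 27, 31, 38, 42]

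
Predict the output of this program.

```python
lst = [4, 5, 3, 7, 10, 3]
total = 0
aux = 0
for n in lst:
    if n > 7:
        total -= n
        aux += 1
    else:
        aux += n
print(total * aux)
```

n=4: not >7; aux=4
n=5: not >7; aux=9
n=3: not >7; aux=12
n=7: not >7; aux=19
n=10: >7, total = 0-10 = -10; aux=20
n=3: not >7; aux=23
total*aux = (-10)*23 = -230

-230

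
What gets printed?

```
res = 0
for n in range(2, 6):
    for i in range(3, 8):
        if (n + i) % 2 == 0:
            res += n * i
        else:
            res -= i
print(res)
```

130

n=2,i=3: odd sum, res = 0-3 = -3
n=2,i=4: even sum, res = (-3)+8 = 5
n=2,i=5: odd sum, res = 5-5 = 0
n=2,i=6: even sum, res = 0+12 = 12
n=2,i=7: odd sum, res = 12-7 = 5
n=3,i=3: even sum, res = 5+9 = 14
n=3,i=4: odd sum, res = 14-4 = 10
n=3,i=5: even sum, res = 10+15 = 25
n=3,i=6: odd sum, res = 25-6 = 19
n=3,i=7: even sum, res = 19+21 = 40
n=4,i=3: odd sum, res = 40-3 = 37
n=4,i=4: even sum, res = 37+16 = 53
n=4,i=5: odd sum, res = 53-5 = 48
n=4,i=6: even sum, res = 48+24 = 72
n=4,i=7: odd sum, res = 72-7 = 65
n=5,i=3: even sum, res = 65+15 = 80
n=5,i=4: odd sum, res = 80-4 = 76
n=5,i=5: even sum, res = 76+25 = 101
n=5,i=6: odd sum, res = 101-6 = 95
n=5,i=7: even sum, res = 95+35 = 130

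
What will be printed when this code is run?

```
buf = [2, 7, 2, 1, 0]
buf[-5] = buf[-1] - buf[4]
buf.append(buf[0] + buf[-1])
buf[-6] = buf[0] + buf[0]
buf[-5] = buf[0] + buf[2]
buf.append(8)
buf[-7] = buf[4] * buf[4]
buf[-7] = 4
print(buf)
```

[4, 2, 2, 1, 0, 0, 8]

buf[-5] = buf[-1]-buf[4] = 0-0 = 0 → [0, 7, 2, 1, 0]
append buf[0]+buf[-1] = 0+0 = 0 → [0, 7, 2, 1, 0, 0]
buf[-6] = buf[0]+buf[0] = 0+0 = 0 → [0, 7, 2, 1, 0, 0]
buf[-5] = buf[0]+buf[2] = 0+2 = 2 → [0, 2, 2, 1, 0, 0]
append 8 → [0, 2, 2, 1, 0, 0, 8]
buf[-7] = buf[4]*buf[4] = 0*0 = 0 → [0, 2, 2, 1, 0, 0, 8]
buf[-7] = 4 → [4, 2, 2, 1, 0, 0, 8]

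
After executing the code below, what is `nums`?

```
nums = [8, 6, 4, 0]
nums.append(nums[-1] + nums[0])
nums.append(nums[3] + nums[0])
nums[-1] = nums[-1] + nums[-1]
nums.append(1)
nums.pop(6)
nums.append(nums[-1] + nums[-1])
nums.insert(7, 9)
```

[8, 6, 4, 0, 8, 16, 32, 9]

append nums[-1]+nums[0] = 0+8 = 8 → [8, 6, 4, 0, 8]
append nums[3]+nums[0] = 0+8 = 8 → [8, 6, 4, 0, 8, 8]
nums[-1] = nums[-1]+nums[-1] = 8+8 = 16 → [8, 6, 4, 0, 8, 16]
append 1 → [8, 6, 4, 0, 8, 16, 1]
pop(6) removes 1 → [8, 6, 4, 0, 8, 16]
append nums[-1]+nums[-1] = 16+16 = 32 → [8, 6, 4, 0, 8, 16, 32]
insert 9 at 7 → [8, 6, 4, 0, 8, 16, 32, 9]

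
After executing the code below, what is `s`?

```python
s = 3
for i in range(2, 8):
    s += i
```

30

i=2: s = 3+2 = 5
i=3: s = 5+3 = 8
i=4: s = 8+4 = 12
i=5: s = 12+5 = 17
i=6: s = 17+6 = 23
i=7: s = 23+7 = 30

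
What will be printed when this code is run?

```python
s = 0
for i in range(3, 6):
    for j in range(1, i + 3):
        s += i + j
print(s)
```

138

i=3,j=1: s = 0+4 = 4
i=3,j=2: s = 4+5 = 9
i=3,j=3: s = 9+6 = 15
i=3,j=4: s = 15+7 = 22
i=3,j=5: s = 22+8 = 30
i=4,j=1: s = 30+5 = 35
i=4,j=2: s = 35+6 = 41
i=4,j=3: s = 41+7 = 48
i=4,j=4: s = 48+8 = 56
i=4,j=5: s = 56+9 = 65
i=4,j=6: s = 65+10 = 75
i=5,j=1: s = 75+6 = 81
i=5,j=2: s = 81+7 = 88
i=5,j=3: s = 88+8 = 96
i=5,j=4: s = 96+9 = 105
i=5,j=5: s = 105+10 = 115
i=5,j=6: s = 115+11 = 126
i=5,j=7: s = 126+12 = 138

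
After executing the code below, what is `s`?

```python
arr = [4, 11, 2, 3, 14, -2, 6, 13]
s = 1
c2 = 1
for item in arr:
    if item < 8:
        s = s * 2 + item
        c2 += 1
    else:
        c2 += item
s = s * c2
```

item=4: <8, s = 1*2+4 = 6; c2=2
item=11: not <8; c2=13
item=2: <8, s = 6*2+2 = 14; c2=14
item=3: <8, s = 14*2+3 = 31; c2=15
item=14: not <8; c2=29
item=-2: <8, s = 31*2+(-2) = 60; c2=30
item=6: <8, s = 60*2+6 = 126; c2=31
item=13: not <8; c2=44
s*c2 = 126*44 = 5544

5544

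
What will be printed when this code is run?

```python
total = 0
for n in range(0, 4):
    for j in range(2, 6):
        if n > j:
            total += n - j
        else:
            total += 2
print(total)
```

31

n=0,j=2: not 0>2, total = 0+2 = 2
n=0,j=3: not 0>3, total = 2+2 = 4
n=0,j=4: not 0>4, total = 4+2 = 6
n=0,j=5: not 0>5, total = 6+2 = 8
n=1,j=2: not 1>2, total = 8+2 = 10
n=1,j=3: not 1>3, total = 10+2 = 12
n=1,j=4: not 1>4, total = 12+2 = 14
n=1,j=5: not 1>5, total = 14+2 = 16
n=2,j=2: not 2>2, total = 16+2 = 18
n=2,j=3: not 2>3, total = 18+2 = 20
n=2,j=4: not 2>4, total = 20+2 = 22
n=2,j=5: not 2>5, total = 22+2 = 24
n=3,j=2: 3>2, total = 24+1 = 25
n=3,j=3: not 3>3, total = 25+2 = 27
n=3,j=4: not 3>4, total = 27+2 = 29
n=3,j=5: not 3>5, total = 29+2 = 31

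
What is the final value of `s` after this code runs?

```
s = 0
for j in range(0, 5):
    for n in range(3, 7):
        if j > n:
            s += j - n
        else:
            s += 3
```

j=0,n=3: not 0>3, s = 0+3 = 3
j=0,n=4: not 0>4, s = 3+3 = 6
j=0,n=5: not 0>5, s = 6+3 = 9
j=0,n=6: not 0>6, s = 9+3 = 12
j=1,n=3: not 1>3, s = 12+3 = 15
j=1,n=4: not 1>4, s = 15+3 = 18
j=1,n=5: not 1>5, s = 18+3 = 21
j=1,n=6: not 1>6, s = 21+3 = 24
j=2,n=3: not 2>3, s = 24+3 = 27
j=2,n=4: not 2>4, s = 27+3 = 30
j=2,n=5: not 2>5, s = 30+3 = 33
j=2,n=6: not 2>6, s = 33+3 = 36
j=3,n=3: not 3>3, s = 36+3 = 39
j=3,n=4: not 3>4, s = 39+3 = 42
j=3,n=5: not 3>5, s = 42+3 = 45
j=3,n=6: not 3>6, s = 45+3 = 48
j=4,n=3: 4>3, s = 48+1 = 49
j=4,n=4: not 4>4, s = 49+3 = 52
j=4,n=5: not 4>5, s = 52+3 = 55
j=4,n=6: not 4>6, s = 55+3 = 58

58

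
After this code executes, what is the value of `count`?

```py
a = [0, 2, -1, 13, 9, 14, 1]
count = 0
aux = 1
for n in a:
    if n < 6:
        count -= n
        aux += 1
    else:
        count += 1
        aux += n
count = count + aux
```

42

n=0: <6, count = 0-0 = 0; aux=2
n=2: <6, count = 0-2 = -2; aux=3
n=-1: <6, count = (-2)-(-1) = -1; aux=4
n=13: not <6, count = (-1)+1 = 0; aux=17
n=9: not <6, count = 0+1 = 1; aux=26
n=14: not <6, count = 1+1 = 2; aux=40
n=1: <6, count = 2-1 = 1; aux=41
count+aux = 1+41 = 42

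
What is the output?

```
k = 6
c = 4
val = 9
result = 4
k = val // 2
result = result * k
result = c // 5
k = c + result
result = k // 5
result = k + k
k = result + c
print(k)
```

k = 9//2 = 4
result = 4*4 = 16
result = 4//5 = 0
k = 4+0 = 4
result = 4//5 = 0
result = 4+4 = 8
k = 8+4 = 12

12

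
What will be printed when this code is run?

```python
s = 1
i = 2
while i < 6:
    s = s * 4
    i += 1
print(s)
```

i=2: s = 1*4 = 4
i=3: s = 4*4 = 16
i=4: s = 16*4 = 64
i=5: s = 64*4 = 256

256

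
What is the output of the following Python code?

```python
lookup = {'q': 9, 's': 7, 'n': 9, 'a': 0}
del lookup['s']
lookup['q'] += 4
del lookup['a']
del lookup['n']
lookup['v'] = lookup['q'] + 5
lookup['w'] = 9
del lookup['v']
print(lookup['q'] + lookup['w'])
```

22

del 's' → {'q': 9, 'n': 9, 'a': 0}
lookup['q'] = 9+4 = 13 → {'q': 13, 'n': 9, 'a': 0}
del 'a' → {'q': 13, 'n': 9}
del 'n' → {'q': 13}
lookup['v'] = lookup['q']+5 = 18 → {'q': 13, 'v': 18}
lookup['w'] = 9 → {'q': 13, 'v': 18, 'w': 9}
del 'v' → {'q': 13, 'w': 9}
lookup['q']+lookup['w'] = 13+9 = 22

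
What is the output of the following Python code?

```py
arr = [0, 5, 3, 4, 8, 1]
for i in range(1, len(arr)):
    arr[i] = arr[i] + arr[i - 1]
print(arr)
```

[0, 5, 8, 12, 20, 21]

i=1: arr[1] = 5+0 = 5 → [0, 5, 3, 4, 8, 1]
i=2: arr[2] = 3+5 = 8 → [0, 5, 8, 4, 8, 1]
i=3: arr[3] = 4+8 = 12 → [0, 5, 8, 12, 8, 1]
i=4: arr[4] = 8+12 = 20 → [0, 5, 8, 12, 20, 1]
i=5: arr[5] = 1+20 = 21 → [0, 5, 8, 12, 20, 21]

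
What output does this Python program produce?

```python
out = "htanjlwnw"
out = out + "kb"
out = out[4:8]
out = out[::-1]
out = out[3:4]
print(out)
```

j

+ 'kb' → 'htanjlwnwkb'
slice [4:8] → 'jlwn'
reverse → 'nwlj'
slice [3:4] → 'j'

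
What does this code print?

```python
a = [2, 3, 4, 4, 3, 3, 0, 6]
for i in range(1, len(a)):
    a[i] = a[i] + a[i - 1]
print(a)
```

i=1: a[1] = 3+2 = 5 → [2, 5, 4, 4, 3, 3, 0, 6]
i=2: a[2] = 4+5 = 9 → [2, 5, 9, 4, 3, 3, 0, 6]
i=3: a[3] = 4+9 = 13 → [2, 5, 9, 13, 3, 3, 0, 6]
i=4: a[4] = 3+13 = 16 → [2, 5, 9, 13, 16, 3, 0, 6]
i=5: a[5] = 3+16 = 19 → [2, 5, 9, 13, 16, 19, 0, 6]
i=6: a[6] = 0+19 = 19 → [2, 5, 9, 13, 16, 19, 19, 6]
i=7: a[7] = 6+19 = 25 → [2, 5, 9, 13, 16, 19, 19, 25]

[2, 5, 9, 13, 16, 19, 19, 25]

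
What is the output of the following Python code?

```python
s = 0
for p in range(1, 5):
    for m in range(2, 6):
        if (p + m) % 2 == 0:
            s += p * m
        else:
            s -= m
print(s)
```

p=1,m=2: odd sum, s = 0-2 = -2
p=1,m=3: even sum, s = (-2)+3 = 1
p=1,m=4: odd sum, s = 1-4 = -3
p=1,m=5: even sum, s = (-3)+5 = 2
p=2,m=2: even sum, s = 2+4 = 6
p=2,m=3: odd sum, s = 6-3 = 3
p=2,m=4: even sum, s = 3+8 = 11
p=2,m=5: odd sum, s = 11-5 = 6
p=3,m=2: odd sum, s = 6-2 = 4
p=3,m=3: even sum, s = 4+9 = 13
p=3,m=4: odd sum, s = 13-4 = 9
p=3,m=5: even sum, s = 9+15 = 24
p=4,m=2: even sum, s = 24+8 = 32
p=4,m=3: odd sum, s = 32-3 = 29
p=4,m=4: even sum, s = 29+16 = 45
p=4,m=5: odd sum, s = 45-5 = 40

40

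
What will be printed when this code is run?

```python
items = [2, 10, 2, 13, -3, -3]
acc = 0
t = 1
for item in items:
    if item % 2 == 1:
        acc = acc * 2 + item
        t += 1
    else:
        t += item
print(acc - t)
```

25

item=2: not odd; t=3
item=10: not odd; t=13
item=2: not odd; t=15
item=13: odd, acc = 0*2+13 = 13; t=16
item=-3: odd, acc = 13*2+(-3) = 23; t=17
item=-3: odd, acc = 23*2+(-3) = 43; t=18
acc-t = 43-18 = 25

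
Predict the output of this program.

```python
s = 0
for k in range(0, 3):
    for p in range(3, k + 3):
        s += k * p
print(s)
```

17

k=1,p=3: s = 0+3 = 3
k=2,p=3: s = 3+6 = 9
k=2,p=4: s = 9+8 = 17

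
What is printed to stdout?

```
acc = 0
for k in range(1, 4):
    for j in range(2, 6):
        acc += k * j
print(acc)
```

84

k=1,j=2: acc = 0+2 = 2
k=1,j=3: acc = 2+3 = 5
k=1,j=4: acc = 5+4 = 9
k=1,j=5: acc = 9+5 = 14
k=2,j=2: acc = 14+4 = 18
k=2,j=3: acc = 18+6 = 24
k=2,j=4: acc = 24+8 = 32
k=2,j=5: acc = 32+10 = 42
k=3,j=2: acc = 42+6 = 48
k=3,j=3: acc = 48+9 = 57
k=3,j=4: acc = 57+12 = 69
k=3,j=5: acc = 69+15 = 84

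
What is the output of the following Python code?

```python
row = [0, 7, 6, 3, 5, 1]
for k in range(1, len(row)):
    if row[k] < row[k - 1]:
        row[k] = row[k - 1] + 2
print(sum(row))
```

k=1: 7>=0, unchanged → [0, 7, 6, 3, 5, 1]
k=2: 6<7, row[2] = 7+2 = 9 → [0, 7, 9, 3, 5, 1]
k=3: 3<9, row[3] = 9+2 = 11 → [0, 7, 9, 11, 5, 1]
k=4: 5<11, row[4] = 11+2 = 13 → [0, 7, 9, 11, 13, 1]
k=5: 1<13, row[5] = 13+2 = 15 → [0, 7, 9, 11, 13, 15]
sum = 55

55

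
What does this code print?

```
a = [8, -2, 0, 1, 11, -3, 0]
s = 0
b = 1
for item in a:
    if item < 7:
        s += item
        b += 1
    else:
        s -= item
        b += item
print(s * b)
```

item=8: not <7, s = 0-8 = -8; b=9
item=-2: <7, s = (-8)+(-2) = -10; b=10
item=0: <7, s = (-10)+0 = -10; b=11
item=1: <7, s = (-10)+1 = -9; b=12
item=11: not <7, s = (-9)-11 = -20; b=23
item=-3: <7, s = (-20)+(-3) = -23; b=24
item=0: <7, s = (-23)+0 = -23; b=25
s*b = (-23)*25 = -575

-575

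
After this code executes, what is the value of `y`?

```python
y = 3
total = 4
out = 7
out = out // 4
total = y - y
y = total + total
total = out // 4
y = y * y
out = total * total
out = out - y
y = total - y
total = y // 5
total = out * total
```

0

out = 7//4 = 1
total = 3-3 = 0
y = 0+0 = 0
total = 1//4 = 0
y = 0*0 = 0
out = 0*0 = 0
out = 0-0 = 0
y = 0-0 = 0
total = 0//5 = 0
total = 0*0 = 0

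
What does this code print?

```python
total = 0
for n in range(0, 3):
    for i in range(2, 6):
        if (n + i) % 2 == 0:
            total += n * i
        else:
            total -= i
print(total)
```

n=0,i=2: even sum, total = 0+0 = 0
n=0,i=3: odd sum, total = 0-3 = -3
n=0,i=4: even sum, total = (-3)+0 = -3
n=0,i=5: odd sum, total = (-3)-5 = -8
n=1,i=2: odd sum, total = (-8)-2 = -10
n=1,i=3: even sum, total = (-10)+3 = -7
n=1,i=4: odd sum, total = (-7)-4 = -11
n=1,i=5: even sum, total = (-11)+5 = -6
n=2,i=2: even sum, total = (-6)+4 = -2
n=2,i=3: odd sum, total = (-2)-3 = -5
n=2,i=4: even sum, total = (-5)+8 = 3
n=2,i=5: odd sum, total = 3-5 = -2

-2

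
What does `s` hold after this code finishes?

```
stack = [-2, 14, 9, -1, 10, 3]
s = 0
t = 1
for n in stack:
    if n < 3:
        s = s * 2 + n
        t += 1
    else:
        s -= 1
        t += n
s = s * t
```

n=-2: <3, s = 0*2+(-2) = -2; t=2
n=14: not <3, s = (-2)-1 = -3; t=16
n=9: not <3, s = (-3)-1 = -4; t=25
n=-1: <3, s = (-4)*2+(-1) = -9; t=26
n=10: not <3, s = (-9)-1 = -10; t=36
n=3: not <3, s = (-10)-1 = -11; t=39
s*t = (-11)*39 = -429

-429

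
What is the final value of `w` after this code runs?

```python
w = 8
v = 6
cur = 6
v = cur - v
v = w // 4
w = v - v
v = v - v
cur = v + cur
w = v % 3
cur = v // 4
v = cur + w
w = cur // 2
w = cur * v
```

0

v = 6-6 = 0
v = 8//4 = 2
w = 2-2 = 0
v = 2-2 = 0
cur = 0+6 = 6
w = 0%3 = 0
cur = 0//4 = 0
v = 0+0 = 0
w = 0//2 = 0
w = 0*0 = 0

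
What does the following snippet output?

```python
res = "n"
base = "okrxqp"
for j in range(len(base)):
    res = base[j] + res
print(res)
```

pqxrkon

j=0: prepend 'o' → 'on'
j=1: prepend 'k' → 'kon'
j=2: prepend 'r' → 'rkon'
j=3: prepend 'x' → 'xrkon'
j=4: prepend 'q' → 'qxrkon'
j=5: prepend 'p' → 'pqxrkon'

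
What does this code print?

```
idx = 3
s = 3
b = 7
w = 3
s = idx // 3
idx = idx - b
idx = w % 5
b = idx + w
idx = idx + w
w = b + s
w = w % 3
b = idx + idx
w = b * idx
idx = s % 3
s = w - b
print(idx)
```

1

s = 3//3 = 1
idx = 3-7 = -4
idx = 3%5 = 3
b = 3+3 = 6
idx = 3+3 = 6
w = 6+1 = 7
w = 7%3 = 1
b = 6+6 = 12
w = 12*6 = 72
idx = 1%3 = 1
s = 72-12 = 60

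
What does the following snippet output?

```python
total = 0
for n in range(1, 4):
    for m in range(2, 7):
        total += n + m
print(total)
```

90

n=1,m=2: total = 0+3 = 3
n=1,m=3: total = 3+4 = 7
n=1,m=4: total = 7+5 = 12
n=1,m=5: total = 12+6 = 18
n=1,m=6: total = 18+7 = 25
n=2,m=2: total = 25+4 = 29
n=2,m=3: total = 29+5 = 34
n=2,m=4: total = 34+6 = 40
n=2,m=5: total = 40+7 = 47
n=2,m=6: total = 47+8 = 55
n=3,m=2: total = 55+5 = 60
n=3,m=3: total = 60+6 = 66
n=3,m=4: total = 66+7 = 73
n=3,m=5: total = 73+8 = 81
n=3,m=6: total = 81+9 = 90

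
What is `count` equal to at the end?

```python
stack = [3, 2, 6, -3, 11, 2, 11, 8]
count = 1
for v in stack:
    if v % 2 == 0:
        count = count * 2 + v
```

68

v=3: not even
v=2: even, count = 1*2+2 = 4
v=6: even, count = 4*2+6 = 14
v=-3: not even
v=11: not even
v=2: even, count = 14*2+2 = 30
v=11: not even
v=8: even, count = 30*2+8 = 68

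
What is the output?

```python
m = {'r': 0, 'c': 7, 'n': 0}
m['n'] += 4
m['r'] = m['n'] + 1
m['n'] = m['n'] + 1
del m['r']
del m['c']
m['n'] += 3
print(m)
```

{'n': 8}

m['n'] = 0+4 = 4 → {'r': 0, 'c': 7, 'n': 4}
m['r'] = m['n']+1 = 5 → {'r': 5, 'c': 7, 'n': 4}
m['n'] = m['n']+1 = 5 → {'r': 5, 'c': 7, 'n': 5}
del 'r' → {'c': 7, 'n': 5}
del 'c' → {'n': 5}
m['n'] = 5+3 = 8 → {'n': 8}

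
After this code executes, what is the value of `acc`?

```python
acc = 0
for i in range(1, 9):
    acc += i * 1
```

i=1: acc = 0+1*1 = 1
i=2: acc = 1+2*1 = 3
i=3: acc = 3+3*1 = 6
i=4: acc = 6+4*1 = 10
i=5: acc = 10+5*1 = 15
i=6: acc = 15+6*1 = 21
i=7: acc = 21+7*1 = 28
i=8: acc = 28+8*1 = 36

36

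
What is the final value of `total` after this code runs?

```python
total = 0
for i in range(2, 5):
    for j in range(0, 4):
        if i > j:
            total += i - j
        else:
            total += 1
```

i=2,j=0: 2>0, total = 0+2 = 2
i=2,j=1: 2>1, total = 2+1 = 3
i=2,j=2: not 2>2, total = 3+1 = 4
i=2,j=3: not 2>3, total = 4+1 = 5
i=3,j=0: 3>0, total = 5+3 = 8
i=3,j=1: 3>1, total = 8+2 = 10
i=3,j=2: 3>2, total = 10+1 = 11
i=3,j=3: not 3>3, total = 11+1 = 12
i=4,j=0: 4>0, total = 12+4 = 16
i=4,j=1: 4>1, total = 16+3 = 19
i=4,j=2: 4>2, total = 19+2 = 21
i=4,j=3: 4>3, total = 21+1 = 22

22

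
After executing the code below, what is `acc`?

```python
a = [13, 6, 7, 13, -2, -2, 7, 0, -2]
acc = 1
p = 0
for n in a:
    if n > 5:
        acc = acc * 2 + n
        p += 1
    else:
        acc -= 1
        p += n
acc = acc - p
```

n=13: >5, acc = 1*2+13 = 15; p=1
n=6: >5, acc = 15*2+6 = 36; p=2
n=7: >5, acc = 36*2+7 = 79; p=3
n=13: >5, acc = 79*2+13 = 171; p=4
n=-2: not >5, acc = 171-1 = 170; p=2
n=-2: not >5, acc = 170-1 = 169; p=0
n=7: >5, acc = 169*2+7 = 345; p=1
n=0: not >5, acc = 345-1 = 344; p=1
n=-2: not >5, acc = 344-1 = 343; p=-1
acc-p = 343-(-1) = 344

344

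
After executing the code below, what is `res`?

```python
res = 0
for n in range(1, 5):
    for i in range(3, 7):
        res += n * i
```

180

n=1,i=3: res = 0+3 = 3
n=1,i=4: res = 3+4 = 7
n=1,i=5: res = 7+5 = 12
n=1,i=6: res = 12+6 = 18
n=2,i=3: res = 18+6 = 24
n=2,i=4: res = 24+8 = 32
n=2,i=5: res = 32+10 = 42
n=2,i=6: res = 42+12 = 54
n=3,i=3: res = 54+9 = 63
n=3,i=4: res = 63+12 = 75
n=3,i=5: res = 75+15 = 90
n=3,i=6: res = 90+18 = 108
n=4,i=3: res = 108+12 = 120
n=4,i=4: res = 120+16 = 136
n=4,i=5: res = 136+20 = 156
n=4,i=6: res = 156+24 = 180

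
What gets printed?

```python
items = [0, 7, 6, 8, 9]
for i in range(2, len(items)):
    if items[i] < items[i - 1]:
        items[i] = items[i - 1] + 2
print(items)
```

i=2: 6<7, items[2] = 7+2 = 9 → [0, 7, 9, 8, 9]
i=3: 8<9, items[3] = 9+2 = 11 → [0, 7, 9, 11, 9]
i=4: 9<11, items[4] = 11+2 = 13 → [0, 7, 9, 11, 13]

[0, 7, 9, 11, 13]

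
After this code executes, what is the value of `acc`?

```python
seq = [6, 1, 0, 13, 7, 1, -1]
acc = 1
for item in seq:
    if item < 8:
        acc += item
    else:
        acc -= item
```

2

item=6: <8, acc = 1+6 = 7
item=1: <8, acc = 7+1 = 8
item=0: <8, acc = 8+0 = 8
item=13: not <8, acc = 8-13 = -5
item=7: <8, acc = (-5)+7 = 2
item=1: <8, acc = 2+1 = 3
item=-1: <8, acc = 3+(-1) = 2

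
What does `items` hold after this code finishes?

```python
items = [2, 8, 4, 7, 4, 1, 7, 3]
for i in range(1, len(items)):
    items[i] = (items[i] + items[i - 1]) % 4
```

i=1: items[1] = (8+2)%4 = 2 → [2, 2, 4, 7, 4, 1, 7, 3]
i=2: items[2] = (4+2)%4 = 2 → [2, 2, 2, 7, 4, 1, 7, 3]
i=3: items[3] = (7+2)%4 = 1 → [2, 2, 2, 1, 4, 1, 7, 3]
i=4: items[4] = (4+1)%4 = 1 → [2, 2, 2, 1, 1, 1, 7, 3]
i=5: items[5] = (1+1)%4 = 2 → [2, 2, 2, 1, 1, 2, 7, 3]
i=6: items[6] = (7+2)%4 = 1 → [2, 2, 2, 1, 1, 2, 1, 3]
i=7: items[7] = (3+1)%4 = 0 → [2, 2, 2, 1, 1, 2, 1, 0]

[2, 2, 2, 1, 1, 2, 1, 0]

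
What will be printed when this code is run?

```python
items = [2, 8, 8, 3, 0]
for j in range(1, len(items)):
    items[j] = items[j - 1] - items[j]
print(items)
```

j=1: items[1] = 2-8 = -6 → [2, -6, 8, 3, 0]
j=2: items[2] = (-6)-8 = -14 → [2, -6, -14, 3, 0]
j=3: items[3] = (-14)-3 = -17 → [2, -6, -14, -17, 0]
j=4: items[4] = (-17)-0 = -17 → [2, -6, -14, -17, -17]

[2, -6, -14, -17, -17]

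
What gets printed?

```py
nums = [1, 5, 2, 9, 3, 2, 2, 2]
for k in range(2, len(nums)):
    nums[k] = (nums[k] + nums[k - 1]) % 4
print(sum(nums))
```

k=2: nums[2] = (2+5)%4 = 3 → [1, 5, 3, 9, 3, 2, 2, 2]
k=3: nums[3] = (9+3)%4 = 0 → [1, 5, 3, 0, 3, 2, 2, 2]
k=4: nums[4] = (3+0)%4 = 3 → [1, 5, 3, 0, 3, 2, 2, 2]
k=5: nums[5] = (2+3)%4 = 1 → [1, 5, 3, 0, 3, 1, 2, 2]
k=6: nums[6] = (2+1)%4 = 3 → [1, 5, 3, 0, 3, 1, 3, 2]
k=7: nums[7] = (2+3)%4 = 1 → [1, 5, 3, 0, 3, 1, 3, 1]
sum = 17

17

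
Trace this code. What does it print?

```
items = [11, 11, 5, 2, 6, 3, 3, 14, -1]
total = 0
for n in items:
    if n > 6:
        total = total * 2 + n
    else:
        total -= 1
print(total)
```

69

n=11: >6, total = 0*2+11 = 11
n=11: >6, total = 11*2+11 = 33
n=5: not >6, total = 33-1 = 32
n=2: not >6, total = 32-1 = 31
n=6: not >6, total = 31-1 = 30
n=3: not >6, total = 30-1 = 29
n=3: not >6, total = 29-1 = 28
n=14: >6, total = 28*2+14 = 70
n=-1: not >6, total = 70-1 = 69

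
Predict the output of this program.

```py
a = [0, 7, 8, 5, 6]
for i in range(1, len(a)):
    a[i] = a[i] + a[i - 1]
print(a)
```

i=1: a[1] = 7+0 = 7 → [0, 7, 8, 5, 6]
i=2: a[2] = 8+7 = 15 → [0, 7, 15, 5, 6]
i=3: a[3] = 5+15 = 20 → [0, 7, 15, 20, 6]
i=4: a[4] = 6+20 = 26 → [0, 7, 15, 20, 26]

[0, 7, 15, 20, 26]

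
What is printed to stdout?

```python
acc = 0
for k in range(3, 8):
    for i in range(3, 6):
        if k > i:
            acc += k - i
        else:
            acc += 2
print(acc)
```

31

k=3,i=3: not 3>3, acc = 0+2 = 2
k=3,i=4: not 3>4, acc = 2+2 = 4
k=3,i=5: not 3>5, acc = 4+2 = 6
k=4,i=3: 4>3, acc = 6+1 = 7
k=4,i=4: not 4>4, acc = 7+2 = 9
k=4,i=5: not 4>5, acc = 9+2 = 11
k=5,i=3: 5>3, acc = 11+2 = 13
k=5,i=4: 5>4, acc = 13+1 = 14
k=5,i=5: not 5>5, acc = 14+2 = 16
k=6,i=3: 6>3, acc = 16+3 = 19
k=6,i=4: 6>4, acc = 19+2 = 21
k=6,i=5: 6>5, acc = 21+1 = 22
k=7,i=3: 7>3, acc = 22+4 = 26
k=7,i=4: 7>4, acc = 26+3 = 29
k=7,i=5: 7>5, acc = 29+2 = 31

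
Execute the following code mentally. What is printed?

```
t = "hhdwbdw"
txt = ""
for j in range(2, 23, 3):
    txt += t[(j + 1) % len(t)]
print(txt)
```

j=2: add t[3]='w' → 'w'
j=5: add t[6]='w' → 'ww'
j=8: add t[2]='d' → 'wwd'
j=11: add t[5]='d' → 'wwdd'
j=14: add t[1]='h' → 'wwddh'
j=17: add t[4]='b' → 'wwddhb'
j=20: add t[0]='h' → 'wwddhbh'

wwddhbh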